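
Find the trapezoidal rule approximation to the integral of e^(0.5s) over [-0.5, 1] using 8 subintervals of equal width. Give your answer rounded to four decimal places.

1.7411

Δs = (1 − (-0.5))/8 = 0.1875.
f(-0.5) ≈ 0.7788, f(-0.3125) ≈ 0.8553, f(-0.125) ≈ 0.9394, f(0.0625) ≈ 1.0317, f(0.25) ≈ 1.1331, f(0.4375) ≈ 1.2445, f(0.625) ≈ 1.3668, f(0.8125) ≈ 1.5012, f(1) ≈ 1.6487.
T_8 = (Δs/2)·[f(s_0) + 2f(s_1) + ... + 2f(s_{7}) + f(s_8)].
Sum ≈ 1.7411.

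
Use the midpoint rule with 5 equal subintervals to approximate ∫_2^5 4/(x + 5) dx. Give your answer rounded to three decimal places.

Δx = (5 − 2)/5 = 0.6.
Midpoints: 2.3, 2.9, 3.5, 4.1, 4.7.
f(2.3) = 40/73, f(2.9) = 40/79, f(3.5) = 8/17, f(4.1) = 40/91, f(4.7) = 40/97.
Sum = Δx · [f(2.3) + f(2.9) + f(3.5) + f(4.1) + f(4.7)].
Sum ≈ 1.426.

1.426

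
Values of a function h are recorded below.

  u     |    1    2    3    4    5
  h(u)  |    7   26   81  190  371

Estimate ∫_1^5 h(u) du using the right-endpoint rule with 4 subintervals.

668

Δu = 1.
Sum = 1·[26 + 81 + 190 + 371] = 668.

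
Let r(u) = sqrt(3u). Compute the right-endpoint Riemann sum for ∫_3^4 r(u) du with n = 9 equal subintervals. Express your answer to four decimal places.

3.2633

Δu = (4 − 3)/9 = 1/9.
Right endpoints: 28/9, 29/9, 10/3, 31/9, 32/9, 11/3, 34/9, 35/9, 4.
r(28/9) ≈ 3.0551, r(29/9) ≈ 3.1091, r(10/3) ≈ 3.1623, r(31/9) ≈ 3.2146, r(32/9) ≈ 3.2660, r(11/3) ≈ 3.3166, r(34/9) ≈ 3.3665, r(35/9) ≈ 3.4157, r(4) ≈ 3.4641.
Sum = Δu · [r(28/9) + r(29/9) + r(10/3) + ...].
Sum ≈ 3.2633.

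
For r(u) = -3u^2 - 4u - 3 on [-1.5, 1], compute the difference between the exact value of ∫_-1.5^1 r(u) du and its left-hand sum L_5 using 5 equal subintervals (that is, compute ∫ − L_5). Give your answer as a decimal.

Exact integral: ∫_-1.5^1 r(u) du = -9.375.
L_5 = -8.125.
Error = -9.375 − (-8.125) = -1.25.

-1.25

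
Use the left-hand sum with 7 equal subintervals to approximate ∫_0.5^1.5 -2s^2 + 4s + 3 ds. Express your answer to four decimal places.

Δs = (1.5 − 0.5)/7 = 1/7.
Left endpoints: 0.5, 9/14, 11/14, 13/14, 15/14, 17/14, 19/14.
f(0.5) = 4.5, f(9/14) = 465/98, f(11/14) = 481/98, f(13/14) = 489/98, f(15/14) = 489/98, f(17/14) = 481/98, f(19/14) = 465/98.
Sum = Δs · [f(0.5) + f(9/14) + f(11/14) + ...].
Sum ≈ 4.8265.

4.8265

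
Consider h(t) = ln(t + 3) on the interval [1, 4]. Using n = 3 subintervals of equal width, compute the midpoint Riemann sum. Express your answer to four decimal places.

5.0806

Δt = (4 − 1)/3 = 1.
Midpoints: 1.5, 2.5, 3.5.
h(1.5) ≈ 1.5041, h(2.5) ≈ 1.7047, h(3.5) ≈ 1.8718.
Sum = Δt · [h(1.5) + h(2.5) + h(3.5)].
Sum ≈ 5.0806.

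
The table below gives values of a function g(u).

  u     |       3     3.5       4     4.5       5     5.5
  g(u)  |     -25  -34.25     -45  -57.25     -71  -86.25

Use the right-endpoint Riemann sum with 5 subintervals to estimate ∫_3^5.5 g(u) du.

-146.875

Δu = 0.5.
Sum = 0.5·[(-34.25) + (-45) + (-57.25) + (-71) + (-86.25)] = -146.875.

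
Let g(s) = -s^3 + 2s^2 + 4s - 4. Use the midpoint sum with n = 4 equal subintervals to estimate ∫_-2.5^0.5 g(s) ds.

-4.453125

Δs = (0.5 − (-2.5))/4 = 0.75.
Midpoints: -2.125, -1.375, -0.625, 0.125.
g(-2.125) = 3137/512, g(-1.375) = -1597/512, g(-0.625) = -2803/512, g(0.125) = -1777/512.
Sum = Δs · [g(-2.125) + g(-1.375) + g(-0.625) + g(0.125)].
Sum = -4.453125.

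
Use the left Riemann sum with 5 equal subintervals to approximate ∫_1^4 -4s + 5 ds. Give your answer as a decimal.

-11.4

Δs = (4 − 1)/5 = 0.6.
Left endpoints: 1, 1.6, 2.2, 2.8, 3.4.
f(1) = 1, f(1.6) = -1.4, f(2.2) = -3.8, f(2.8) = -6.2, f(3.4) = -8.6.
Sum = Δs · [f(1) + f(1.6) + f(2.2) + f(2.8) + f(3.4)].
Sum = -11.4.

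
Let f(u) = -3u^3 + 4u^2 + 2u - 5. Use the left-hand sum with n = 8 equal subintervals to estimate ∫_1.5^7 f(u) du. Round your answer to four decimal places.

Δu = (7 − 1.5)/8 = 0.6875.
Left endpoints: 1.5, 2.1875, 2.875, 3.5625, 4.25, 4.9375, 5.625, 6.3125.
f(1.5) = -3.125, f(2.1875) = -52785/4096, f(2.875) = -19189/512, f(3.5625) = -338939/4096, f(4.25) = -154.546875, f(4.9375) = -1059725/4096, f(5.625) = -205375/512, f(6.3125) = -2406807/4096.
Sum = Δu · [f(1.5) + f(2.1875) + f(2.875) + ...].
Sum ≈ -1057.5334.

-1057.5334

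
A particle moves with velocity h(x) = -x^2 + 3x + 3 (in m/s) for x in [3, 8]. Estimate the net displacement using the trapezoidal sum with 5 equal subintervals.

Δx = (8 − 3)/5 = 1.
h(3) = 3, h(4) = -1, h(5) = -7, h(6) = -15, h(7) = -25, h(8) = -37.
T_5 = (Δx/2)·[h(x_0) + 2h(x_1) + ... + 2h(x_{4}) + h(x_5)].
Sum = -65.

-65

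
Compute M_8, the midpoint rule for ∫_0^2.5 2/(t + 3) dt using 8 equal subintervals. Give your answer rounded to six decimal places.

1.211638

Δt = (2.5 − 0)/8 = 0.3125.
Midpoints: 0.15625, 0.46875, 0.78125, 1.09375, 1.40625, 1.71875, 2.03125, 2.34375.
f(0.15625) = 64/101, f(0.46875) = 64/111, f(0.78125) = 64/121, f(1.09375) = 64/131, f(1.40625) = 64/141, f(1.71875) = 64/151, f(2.03125) = 64/161, f(2.34375) = 64/171.
Sum = Δt · [f(0.15625) + f(0.46875) + f(0.78125) + ...].
Sum ≈ 1.211638.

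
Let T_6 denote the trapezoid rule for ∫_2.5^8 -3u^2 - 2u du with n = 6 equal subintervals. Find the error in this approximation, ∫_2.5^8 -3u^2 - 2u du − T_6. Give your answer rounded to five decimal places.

2.31076

Exact integral: ∫_2.5^8 f(u) du = -554.125.
T_6 ≈ -556.4357639.
Error ≈ -554.125 − (-556.4357639) ≈ 2.31076.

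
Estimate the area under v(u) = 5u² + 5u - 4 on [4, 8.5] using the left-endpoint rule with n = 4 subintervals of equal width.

873.38671875

Δu = (8.5 − 4)/4 = 1.125.
Left endpoints: 4, 5.125, 6.25, 7.375.
v(4) = 96, v(5.125) = 152.953125, v(6.25) = 222.5625, v(7.375) = 304.828125.
Sum = Δu · [v(4) + v(5.125) + v(6.25) + v(7.375)].
Sum = 873.38671875.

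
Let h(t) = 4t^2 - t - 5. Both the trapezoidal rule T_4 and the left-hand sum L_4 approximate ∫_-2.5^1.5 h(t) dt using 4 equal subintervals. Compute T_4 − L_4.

T_4 = 10.
L_4 = 20.
T_4 − L_4 = -10.

-10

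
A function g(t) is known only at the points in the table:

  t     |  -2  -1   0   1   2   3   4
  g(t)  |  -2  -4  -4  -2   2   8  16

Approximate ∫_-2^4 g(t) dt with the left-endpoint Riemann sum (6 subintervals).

-2

Δt = 1.
Sum = 1·[(-2) + (-4) + (-4) + (-2) + 2 + 8] = -2.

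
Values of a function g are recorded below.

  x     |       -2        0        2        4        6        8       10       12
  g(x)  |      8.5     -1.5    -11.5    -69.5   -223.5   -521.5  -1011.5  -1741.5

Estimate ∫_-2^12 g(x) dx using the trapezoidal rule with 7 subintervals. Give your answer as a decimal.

-5411

Δx = 2.
T_7 = (2/2)·[8.5 + 2·(-1.5) + 2·(-11.5) + 2·(-69.5) + 2·(-223.5) + 2·(-521.5) + 2·(-1011.5) + (-1741.5)] = -5411.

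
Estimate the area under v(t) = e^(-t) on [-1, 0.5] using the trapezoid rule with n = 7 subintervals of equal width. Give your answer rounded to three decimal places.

2.120

Δt = (0.5 − (-1))/7 = 3/14.
v(-1) ≈ 2.718, v(-11/14) ≈ 2.194, v(-4/7) ≈ 1.771, v(-5/14) ≈ 1.429, v(-1/7) ≈ 1.154, v(1/14) ≈ 0.931, v(2/7) ≈ 0.751, v(0.5) ≈ 0.607.
T_7 = (Δt/2)·[v(t_0) + 2v(t_1) + ... + 2v(t_{6}) + v(t_7)].
Sum ≈ 2.120.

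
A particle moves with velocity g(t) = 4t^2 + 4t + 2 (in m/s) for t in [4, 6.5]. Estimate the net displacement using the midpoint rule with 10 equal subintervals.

Δt = (6.5 − 4)/10 = 0.25.
Midpoints: 4.125, 4.375, 4.625, 4.875, 5.125, 5.375, 5.625, 5.875, 6.125, 6.375.
g(4.125) = 86.5625, g(4.375) = 96.0625, g(4.625) = 106.0625, g(4.875) = 116.5625, g(5.125) = 127.5625, g(5.375) = 139.0625, g(5.625) = 151.0625, g(5.875) = 163.5625, g(6.125) = 176.5625, g(6.375) = 190.0625.
Sum = Δt · [g(4.125) + g(4.375) + g(4.625) + ...].
Sum = 338.28125.

338.28125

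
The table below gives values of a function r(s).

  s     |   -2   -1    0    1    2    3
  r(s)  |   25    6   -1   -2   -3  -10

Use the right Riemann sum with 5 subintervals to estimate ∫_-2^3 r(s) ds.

Δs = 1.
Sum = 1·[6 + (-1) + (-2) + (-3) + (-10)] = -10.

-10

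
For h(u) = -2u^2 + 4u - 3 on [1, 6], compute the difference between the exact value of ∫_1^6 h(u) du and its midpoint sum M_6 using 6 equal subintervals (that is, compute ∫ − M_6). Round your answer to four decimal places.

-0.5787

Exact integral: ∫_1^6 h(u) du ≈ -88.333333.
M_6 ≈ -87.754630.
Error ≈ -88.333333 − (-87.754630) ≈ -0.5787.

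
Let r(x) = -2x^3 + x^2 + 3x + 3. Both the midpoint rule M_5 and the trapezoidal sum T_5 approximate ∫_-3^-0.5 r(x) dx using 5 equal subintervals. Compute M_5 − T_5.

-1.796875

M_5 = 43.203125.
T_5 = 45.
M_5 − T_5 = -1.796875.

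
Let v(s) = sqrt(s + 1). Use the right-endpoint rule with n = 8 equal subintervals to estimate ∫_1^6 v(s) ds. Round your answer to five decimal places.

10.84073

Δs = (6 − 1)/8 = 0.625.
Right endpoints: 1.625, 2.25, 2.875, 3.5, 4.125, 4.75, 5.375, 6.
v(1.625) ≈ 1.62019, v(2.25) ≈ 1.80278, v(2.875) ≈ 1.96850, v(3.5) ≈ 2.12132, v(4.125) ≈ 2.26385, v(4.75) ≈ 2.39792, v(5.375) ≈ 2.52488, v(6) ≈ 2.64575.
Sum = Δs · [v(1.625) + v(2.25) + v(2.875) + ...].
Sum ≈ 10.84073.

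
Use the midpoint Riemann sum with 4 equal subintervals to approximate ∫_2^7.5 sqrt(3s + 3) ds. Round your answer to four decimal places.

22.6311

Δs = (7.5 − 2)/4 = 1.375.
Midpoints: 2.6875, 4.0625, 5.4375, 6.8125.
f(2.6875) ≈ 3.3260, f(4.0625) ≈ 3.8971, f(5.4375) ≈ 4.3946, f(6.8125) ≈ 4.8412.
Sum = Δs · [f(2.6875) + f(4.0625) + f(5.4375) + f(6.8125)].
Sum ≈ 22.6311.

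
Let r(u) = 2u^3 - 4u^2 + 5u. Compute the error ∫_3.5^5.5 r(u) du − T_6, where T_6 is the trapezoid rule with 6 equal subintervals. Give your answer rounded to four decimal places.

Exact integral: ∫_3.5^5.5 r(u) du ≈ 262.833333.
T_6 ≈ 263.685185.
Error ≈ 262.833333 − 263.685185 ≈ -0.8519.

-0.8519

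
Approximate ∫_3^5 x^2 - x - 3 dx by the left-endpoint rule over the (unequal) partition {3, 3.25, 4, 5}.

Subinterval widths: 0.25, 0.75, 1.
Left endpoints: 3, 3.25, 4.
f(3) = 3, f(3.25) = 4.3125, f(4) = 9.
Sum = Σ Δx_i · f(x_i).
Sum = 12.984375.

12.984375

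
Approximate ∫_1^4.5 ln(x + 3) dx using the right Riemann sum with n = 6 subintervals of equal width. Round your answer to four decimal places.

Δx = (4.5 − 1)/6 = 7/12.
Right endpoints: 19/12, 13/6, 2.75, 10/3, 47/12, 4.5.
f(19/12) ≈ 1.5224, f(13/6) ≈ 1.6422, f(2.75) ≈ 1.7492, f(10/3) ≈ 1.8458, f(47/12) ≈ 1.9339, f(4.5) ≈ 2.0149.
Sum = Δx · [f(19/12) + f(13/6) + f(2.75) + ...].
Sum ≈ 6.2466.

6.2466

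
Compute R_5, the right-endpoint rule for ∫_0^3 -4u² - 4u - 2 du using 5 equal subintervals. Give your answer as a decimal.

Δu = (3 − 0)/5 = 0.6.
Right endpoints: 0.6, 1.2, 1.8, 2.4, 3.
f(0.6) = -5.84, f(1.2) = -12.56, f(1.8) = -22.16, f(2.4) = -34.64, f(3) = -50.
Sum = Δu · [f(0.6) + f(1.2) + f(1.8) + f(2.4) + f(3)].
Sum = -75.12.

-75.12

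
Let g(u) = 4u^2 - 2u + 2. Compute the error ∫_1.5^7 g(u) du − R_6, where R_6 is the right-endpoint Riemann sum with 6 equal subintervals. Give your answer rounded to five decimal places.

Exact integral: ∫_1.5^7 g(u) du ≈ 417.0833333.
R_6 ≈ 500.8310185.
Error ≈ 417.0833333 − 500.8310185 ≈ -83.74769.

-83.74769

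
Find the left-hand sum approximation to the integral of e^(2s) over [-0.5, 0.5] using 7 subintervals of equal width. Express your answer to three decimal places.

1.015

Δs = (0.5 − (-0.5))/7 = 1/7.
Left endpoints: -0.5, -5/14, -3/14, -1/14, 1/14, 3/14, 5/14.
f(-0.5) ≈ 0.368, f(-5/14) ≈ 0.490, f(-3/14) ≈ 0.651, f(-1/14) ≈ 0.867, f(1/14) ≈ 1.154, f(3/14) ≈ 1.535, f(5/14) ≈ 2.043.
Sum = Δs · [f(-0.5) + f(-5/14) + f(-3/14) + ...].
Sum ≈ 1.015.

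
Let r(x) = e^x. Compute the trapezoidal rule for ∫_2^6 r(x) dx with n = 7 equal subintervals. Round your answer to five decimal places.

406.75813

Δx = (6 − 2)/7 = 4/7.
r(2) ≈ 7.38906, r(18/7) ≈ 13.08450, r(22/7) ≈ 23.16997, r(26/7) ≈ 41.02927, r(30/7) ≈ 72.65442, r(34/7) ≈ 128.65609, r(38/7) ≈ 227.82355, r(6) ≈ 403.42879.
T_7 = (Δx/2)·[r(x_0) + 2r(x_1) + ... + 2r(x_{6}) + r(x_7)].
Sum ≈ 406.75813.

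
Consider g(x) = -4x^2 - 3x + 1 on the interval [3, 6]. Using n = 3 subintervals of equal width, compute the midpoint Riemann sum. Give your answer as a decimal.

-288.5

Δx = (6 − 3)/3 = 1.
Midpoints: 3.5, 4.5, 5.5.
g(3.5) = -58.5, g(4.5) = -93.5, g(5.5) = -136.5.
Sum = Δx · [g(3.5) + g(4.5) + g(5.5)].
Sum = -288.5.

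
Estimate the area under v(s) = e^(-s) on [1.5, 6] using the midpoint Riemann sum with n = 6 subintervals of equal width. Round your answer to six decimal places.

0.215563

Δs = (6 − 1.5)/6 = 0.75.
Midpoints: 1.875, 2.625, 3.375, 4.125, 4.875, 5.625.
v(1.875) ≈ 0.153355, v(2.625) ≈ 0.072440, v(3.375) ≈ 0.034218, v(4.125) ≈ 0.016163, v(4.875) ≈ 0.007635, v(5.625) ≈ 0.003607.
Sum = Δs · [v(1.875) + v(2.625) + v(3.375) + ...].
Sum ≈ 0.215563.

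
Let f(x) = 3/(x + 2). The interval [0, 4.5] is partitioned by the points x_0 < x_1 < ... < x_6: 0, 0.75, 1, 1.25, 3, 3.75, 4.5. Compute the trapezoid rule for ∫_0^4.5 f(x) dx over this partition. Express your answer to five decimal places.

Subinterval widths: 0.75, 0.25, 0.25, 1.75, 0.75, 0.75.
f(0) = 1.5, f(0.75) = 12/11, f(1) = 1, f(1.25) = 12/13, f(3) = 0.6, f(3.75) = 12/23, f(4.5) = 6/13.
On each subinterval the trapezoid contributes (Δx_i/2)·[f(x_{i-1}) + f(x_i)].
Sum ≈ 3.59541.

3.59541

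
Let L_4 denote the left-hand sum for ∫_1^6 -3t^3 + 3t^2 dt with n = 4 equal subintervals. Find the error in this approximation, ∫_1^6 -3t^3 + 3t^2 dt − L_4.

Exact integral: ∫_1^6 f(t) dt = -756.25.
L_4 = -455.859375.
Error = -756.25 − (-455.859375) = -300.390625.

-300.390625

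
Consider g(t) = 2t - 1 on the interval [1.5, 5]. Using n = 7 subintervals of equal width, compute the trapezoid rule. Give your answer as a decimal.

Δt = (5 − 1.5)/7 = 0.5.
g(1.5) = 2, g(2) = 3, g(2.5) = 4, g(3) = 5, g(3.5) = 6, g(4) = 7, g(4.5) = 8, g(5) = 9.
T_7 = (Δt/2)·[g(t_0) + 2g(t_1) + ... + 2g(t_{6}) + g(t_7)].
Sum = 19.25.

19.25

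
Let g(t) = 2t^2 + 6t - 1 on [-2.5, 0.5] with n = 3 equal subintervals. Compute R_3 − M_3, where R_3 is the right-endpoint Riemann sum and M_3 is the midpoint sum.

4.5

R_3 = -6.5.
M_3 = -11.
R_3 − M_3 = 4.5.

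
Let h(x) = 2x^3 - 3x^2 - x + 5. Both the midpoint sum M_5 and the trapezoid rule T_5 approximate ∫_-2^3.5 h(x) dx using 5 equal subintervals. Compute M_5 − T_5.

M_5 = 38.699375.
T_5 = 41.195.
M_5 − T_5 = -2.495625.

-2.495625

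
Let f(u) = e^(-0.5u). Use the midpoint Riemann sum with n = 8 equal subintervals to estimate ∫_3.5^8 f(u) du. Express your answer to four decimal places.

Δu = (8 − 3.5)/8 = 0.5625.
Midpoints: 3.78125, 4.34375, 4.90625, 5.46875, 6.03125, 6.59375, 7.15625, 7.71875.
f(3.78125) ≈ 0.1510, f(4.34375) ≈ 0.1140, f(4.90625) ≈ 0.0860, f(5.46875) ≈ 0.0649, f(6.03125) ≈ 0.0490, f(6.59375) ≈ 0.0370, f(7.15625) ≈ 0.0279, f(7.71875) ≈ 0.0211.
Sum = Δu · [f(3.78125) + f(4.34375) + f(4.90625) + ...].
Sum ≈ 0.3099.

0.3099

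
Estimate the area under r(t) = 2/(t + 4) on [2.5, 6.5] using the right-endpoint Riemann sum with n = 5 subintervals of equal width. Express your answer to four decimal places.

Δt = (6.5 − 2.5)/5 = 0.8.
Right endpoints: 3.3, 4.1, 4.9, 5.7, 6.5.
r(3.3) = 20/73, r(4.1) = 20/81, r(4.9) = 20/89, r(5.7) = 20/97, r(6.5) = 4/21.
Sum = Δt · [r(3.3) + r(4.1) + r(4.9) + r(5.7) + r(6.5)].
Sum ≈ 0.9138.

0.9138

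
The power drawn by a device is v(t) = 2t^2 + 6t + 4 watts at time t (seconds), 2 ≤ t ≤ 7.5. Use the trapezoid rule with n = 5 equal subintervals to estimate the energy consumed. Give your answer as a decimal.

Δt = (7.5 − 2)/5 = 1.1.
v(2) = 24, v(3.1) = 41.82, v(4.2) = 64.48, v(5.3) = 91.98, v(6.4) = 124.32, v(7.5) = 161.5.
T_5 = (Δt/2)·[v(t_0) + 2v(t_1) + ... + 2v(t_{4}) + v(t_5)].
Sum = 456.885.

456.885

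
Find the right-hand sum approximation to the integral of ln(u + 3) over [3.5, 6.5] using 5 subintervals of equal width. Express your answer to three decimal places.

6.333

Δu = (6.5 − 3.5)/5 = 0.6.
Right endpoints: 4.1, 4.7, 5.3, 5.9, 6.5.
f(4.1) ≈ 1.960, f(4.7) ≈ 2.041, f(5.3) ≈ 2.116, f(5.9) ≈ 2.186, f(6.5) ≈ 2.251.
Sum = Δu · [f(4.1) + f(4.7) + f(5.3) + f(5.9) + f(6.5)].
Sum ≈ 6.333.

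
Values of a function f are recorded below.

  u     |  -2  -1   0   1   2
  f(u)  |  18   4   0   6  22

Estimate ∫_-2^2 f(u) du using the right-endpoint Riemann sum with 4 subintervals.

32

Δu = 1.
Sum = 1·[4 + 0 + 6 + 22] = 32.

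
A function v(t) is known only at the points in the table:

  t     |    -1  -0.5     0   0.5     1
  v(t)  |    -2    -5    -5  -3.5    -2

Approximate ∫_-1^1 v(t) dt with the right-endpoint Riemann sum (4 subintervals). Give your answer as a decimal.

-7.75

Δt = 0.5.
Sum = 0.5·[(-5) + (-5) + (-3.5) + (-2)] = -7.75.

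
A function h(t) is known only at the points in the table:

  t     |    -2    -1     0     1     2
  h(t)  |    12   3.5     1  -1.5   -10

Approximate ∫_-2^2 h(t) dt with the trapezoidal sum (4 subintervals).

4

Δt = 1.
T_4 = (1/2)·[12 + 2·3.5 + 2·1 + 2·(-1.5) + (-10)] = 4.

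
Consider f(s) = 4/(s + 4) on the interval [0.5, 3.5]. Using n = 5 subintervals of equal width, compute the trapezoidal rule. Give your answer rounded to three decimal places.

2.047

Δs = (3.5 − 0.5)/5 = 0.6.
f(0.5) = 8/9, f(1.1) = 40/51, f(1.7) = 40/57, f(2.3) = 40/63, f(2.9) = 40/69, f(3.5) = 8/15.
T_5 = (Δs/2)·[f(s_0) + 2f(s_1) + ... + 2f(s_{4}) + f(s_5)].
Sum ≈ 2.047.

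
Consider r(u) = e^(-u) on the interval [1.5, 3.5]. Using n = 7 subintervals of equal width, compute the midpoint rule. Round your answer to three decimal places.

0.192

Δu = (3.5 − 1.5)/7 = 2/7.
Midpoints: 23/14, 27/14, 31/14, 2.5, 39/14, 43/14, 47/14.
r(23/14) ≈ 0.193, r(27/14) ≈ 0.145, r(31/14) ≈ 0.109, r(2.5) ≈ 0.082, r(39/14) ≈ 0.062, r(43/14) ≈ 0.046, r(47/14) ≈ 0.035.
Sum = Δu · [r(23/14) + r(27/14) + r(31/14) + ...].
Sum ≈ 0.192.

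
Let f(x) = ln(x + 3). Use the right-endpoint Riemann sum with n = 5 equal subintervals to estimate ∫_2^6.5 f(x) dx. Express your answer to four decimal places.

Δx = (6.5 − 2)/5 = 0.9.
Right endpoints: 2.9, 3.8, 4.7, 5.6, 6.5.
f(2.9) ≈ 1.7750, f(3.8) ≈ 1.9169, f(4.7) ≈ 2.0412, f(5.6) ≈ 2.1518, f(6.5) ≈ 2.2513.
Sum = Δx · [f(2.9) + f(3.8) + f(4.7) + f(5.6) + f(6.5)].
Sum ≈ 9.1225.

9.1225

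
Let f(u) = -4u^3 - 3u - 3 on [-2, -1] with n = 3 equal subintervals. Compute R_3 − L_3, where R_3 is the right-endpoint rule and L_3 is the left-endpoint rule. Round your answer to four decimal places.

R_3 ≈ 11.666667.
L_3 = 22.
R_3 − L_3 ≈ -10.3333.

-10.3333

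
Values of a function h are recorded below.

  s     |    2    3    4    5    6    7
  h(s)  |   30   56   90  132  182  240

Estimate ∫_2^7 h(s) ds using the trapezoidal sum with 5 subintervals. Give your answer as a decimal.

595

Δs = 1.
T_5 = (1/2)·[30 + 2·56 + 2·90 + 2·132 + 2·182 + 240] = 595.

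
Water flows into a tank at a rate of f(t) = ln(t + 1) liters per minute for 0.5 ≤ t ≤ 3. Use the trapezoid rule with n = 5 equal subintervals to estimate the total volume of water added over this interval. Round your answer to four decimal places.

Δt = (3 − 0.5)/5 = 0.5.
f(0.5) ≈ 0.4055, f(1) ≈ 0.6931, f(1.5) ≈ 0.9163, f(2) ≈ 1.0986, f(2.5) ≈ 1.2528, f(3) ≈ 1.3863.
T_5 = (Δt/2)·[f(t_0) + 2f(t_1) + ... + 2f(t_{4}) + f(t_5)].
Sum ≈ 2.4283.

2.4283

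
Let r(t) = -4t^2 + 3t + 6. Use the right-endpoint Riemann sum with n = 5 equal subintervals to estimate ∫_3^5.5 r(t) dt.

Δt = (5.5 − 3)/5 = 0.5.
Right endpoints: 3.5, 4, 4.5, 5, 5.5.
r(3.5) = -32.5, r(4) = -46, r(4.5) = -61.5, r(5) = -79, r(5.5) = -98.5.
Sum = Δt · [r(3.5) + r(4) + r(4.5) + r(5) + r(5.5)].
Sum = -158.75.

-158.75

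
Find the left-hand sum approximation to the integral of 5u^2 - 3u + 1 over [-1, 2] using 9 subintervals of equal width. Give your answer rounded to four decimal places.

Δu = (2 − (-1))/9 = 1/3.
Left endpoints: -1, -2/3, -1/3, 0, 1/3, 2/3, 1, 4/3, 5/3.
f(-1) = 9, f(-2/3) = 47/9, f(-1/3) = 23/9, f(0) = 1, f(1/3) = 5/9, f(2/3) = 11/9, f(1) = 3, f(4/3) = 53/9, f(5/3) = 89/9.
Sum = Δu · [f(-1) + f(-2/3) + f(-1/3) + ...].
Sum ≈ 12.7778.

12.7778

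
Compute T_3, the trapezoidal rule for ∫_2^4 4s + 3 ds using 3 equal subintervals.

30

Δs = (4 − 2)/3 = 2/3.
f(2) = 11, f(8/3) = 41/3, f(10/3) = 49/3, f(4) = 19.
T_3 = (Δs/2)·[f(s_0) + 2f(s_1) + 2f(s_2) + f(s_3)].
Sum = 30.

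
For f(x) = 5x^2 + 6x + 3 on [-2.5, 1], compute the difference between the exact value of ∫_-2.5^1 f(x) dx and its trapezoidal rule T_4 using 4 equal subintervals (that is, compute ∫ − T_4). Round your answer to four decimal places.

Exact integral: ∫_-2.5^1 f(x) dx ≈ 22.458333.
T_4 = 24.69140625.
Error ≈ 22.458333 − 24.69140625 ≈ -2.2331.

-2.2331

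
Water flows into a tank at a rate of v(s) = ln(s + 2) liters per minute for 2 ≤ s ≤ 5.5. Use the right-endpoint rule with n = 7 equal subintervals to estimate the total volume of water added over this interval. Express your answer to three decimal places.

Δs = (5.5 − 2)/7 = 0.5.
Right endpoints: 2.5, 3, 3.5, 4, 4.5, 5, 5.5.
v(2.5) ≈ 1.504, v(3) ≈ 1.609, v(3.5) ≈ 1.705, v(4) ≈ 1.792, v(4.5) ≈ 1.872, v(5) ≈ 1.946, v(5.5) ≈ 2.015.
Sum = Δs · [v(2.5) + v(3) + v(3.5) + ...].
Sum ≈ 6.221.

6.221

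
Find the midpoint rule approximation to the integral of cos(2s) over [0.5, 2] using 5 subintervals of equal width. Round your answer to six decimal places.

Δs = (2 − 0.5)/5 = 0.3.
Midpoints: 0.65, 0.95, 1.25, 1.55, 1.85.
f(0.65) ≈ 0.267499, f(0.95) ≈ -0.323290, f(1.25) ≈ -0.801144, f(1.55) ≈ -0.999135, f(1.85) ≈ -0.848100.
Sum = Δs · [f(0.65) + f(0.95) + f(1.25) + f(1.55) + f(1.85)].
Sum ≈ -0.811251.

-0.811251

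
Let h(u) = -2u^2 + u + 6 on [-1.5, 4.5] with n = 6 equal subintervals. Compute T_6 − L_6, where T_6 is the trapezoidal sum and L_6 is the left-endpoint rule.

T_6 = -20.
L_6 = -5.
T_6 − L_6 = -15.

-15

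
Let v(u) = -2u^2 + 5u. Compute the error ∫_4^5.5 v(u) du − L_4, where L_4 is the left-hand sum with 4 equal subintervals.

Exact integral: ∫_4^5.5 v(u) du = -32.625.
L_4 = -28.7578125.
Error = -32.625 − (-28.7578125) = -3.8671875.

-3.8671875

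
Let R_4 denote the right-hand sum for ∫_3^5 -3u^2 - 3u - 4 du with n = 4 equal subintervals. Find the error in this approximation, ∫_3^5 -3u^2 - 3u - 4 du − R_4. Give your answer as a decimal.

Exact integral: ∫_3^5 f(u) du = -130.
R_4 = -143.75.
Error = -130 − (-143.75) = 13.75.

13.75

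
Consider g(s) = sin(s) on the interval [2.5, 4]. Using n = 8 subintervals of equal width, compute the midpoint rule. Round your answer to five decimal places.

Δs = (4 − 2.5)/8 = 0.1875.
Midpoints: 2.59375, 2.78125, 2.96875, 3.15625, 3.34375, 3.53125, 3.71875, 3.90625.
g(2.59375) ≈ 0.52085, g(2.78125) ≈ 0.35259, g(2.96875) ≈ 0.17198, g(3.15625) ≈ -0.01466, g(3.34375) ≈ -0.20078, g(3.53125) ≈ -0.37987, g(3.71875) ≈ -0.54564, g(3.90625) ≈ -0.69229.
Sum = Δs · [g(2.59375) + g(2.78125) + g(2.96875) + ...].
Sum ≈ -0.14772.

-0.14772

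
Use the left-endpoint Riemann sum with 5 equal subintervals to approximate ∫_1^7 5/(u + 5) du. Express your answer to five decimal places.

Δu = (7 − 1)/5 = 1.2.
Left endpoints: 1, 2.2, 3.4, 4.6, 5.8.
f(1) = 5/6, f(2.2) = 25/36, f(3.4) = 25/42, f(4.6) = 25/48, f(5.8) = 25/54.
Sum = Δu · [f(1) + f(2.2) + f(3.4) + f(4.6) + f(5.8)].
Sum ≈ 3.72817.

3.72817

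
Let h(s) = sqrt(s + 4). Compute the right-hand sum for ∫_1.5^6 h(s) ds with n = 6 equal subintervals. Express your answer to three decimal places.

Δs = (6 − 1.5)/6 = 0.75.
Right endpoints: 2.25, 3, 3.75, 4.5, 5.25, 6.
h(2.25) ≈ 2.500, h(3) ≈ 2.646, h(3.75) ≈ 2.784, h(4.5) ≈ 2.915, h(5.25) ≈ 3.041, h(6) ≈ 3.162.
Sum = Δs · [h(2.25) + h(3) + h(3.75) + ...].
Sum ≈ 12.787.

12.787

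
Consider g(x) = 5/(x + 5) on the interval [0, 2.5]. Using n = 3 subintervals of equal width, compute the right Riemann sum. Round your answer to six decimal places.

Δx = (2.5 − 0)/3 = 5/6.
Right endpoints: 5/6, 5/3, 2.5.
g(5/6) = 6/7, g(5/3) = 0.75, g(2.5) = 2/3.
Sum = Δx · [g(5/6) + g(5/3) + g(2.5)].
Sum ≈ 1.894841.

1.894841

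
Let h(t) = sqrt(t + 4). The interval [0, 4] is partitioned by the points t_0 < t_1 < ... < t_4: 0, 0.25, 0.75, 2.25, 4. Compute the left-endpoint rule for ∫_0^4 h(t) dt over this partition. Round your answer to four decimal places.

9.1750

Subinterval widths: 0.25, 0.5, 1.5, 1.75.
Left endpoints: 0, 0.25, 0.75, 2.25.
h(0) ≈ 2.0000, h(0.25) ≈ 2.0616, h(0.75) ≈ 2.1794, h(2.25) ≈ 2.5000.
Sum = Σ Δt_i · h(t_i).
Sum ≈ 9.1750.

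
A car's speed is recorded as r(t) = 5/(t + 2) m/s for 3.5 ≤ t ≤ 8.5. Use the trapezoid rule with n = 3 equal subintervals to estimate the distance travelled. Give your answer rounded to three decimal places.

3.261

Δt = (8.5 − 3.5)/3 = 5/3.
r(3.5) = 10/11, r(31/6) = 30/43, r(41/6) = 30/53, r(8.5) = 10/21.
T_3 = (Δt/2)·[r(t_0) + 2r(t_1) + 2r(t_2) + r(t_3)].
Sum ≈ 3.261.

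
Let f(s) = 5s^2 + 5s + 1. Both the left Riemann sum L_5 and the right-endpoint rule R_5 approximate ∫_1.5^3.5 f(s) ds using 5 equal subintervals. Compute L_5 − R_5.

L_5 = 81.1.
R_5 = 105.1.
L_5 − R_5 = -24.

-24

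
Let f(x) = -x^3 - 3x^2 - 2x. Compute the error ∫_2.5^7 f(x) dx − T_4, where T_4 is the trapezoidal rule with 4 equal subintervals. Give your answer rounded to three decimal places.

Exact integral: ∫_2.5^7 f(x) dx = -960.609375.
T_4 ≈ -976.98340.
Error ≈ -960.609375 − (-976.98340) ≈ 16.374.

16.374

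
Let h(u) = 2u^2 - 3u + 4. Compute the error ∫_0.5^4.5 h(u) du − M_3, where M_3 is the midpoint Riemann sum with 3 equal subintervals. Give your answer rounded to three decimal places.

1.185

Exact integral: ∫_0.5^4.5 h(u) du ≈ 46.66667.
M_3 ≈ 45.48148.
Error ≈ 46.66667 − 45.48148 ≈ 1.185.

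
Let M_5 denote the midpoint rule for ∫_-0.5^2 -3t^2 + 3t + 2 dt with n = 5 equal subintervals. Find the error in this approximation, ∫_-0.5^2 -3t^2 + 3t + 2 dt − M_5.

-0.15625

Exact integral: ∫_-0.5^2 f(t) dt = 2.5.
M_5 = 2.65625.
Error = 2.5 − 2.65625 = -0.15625.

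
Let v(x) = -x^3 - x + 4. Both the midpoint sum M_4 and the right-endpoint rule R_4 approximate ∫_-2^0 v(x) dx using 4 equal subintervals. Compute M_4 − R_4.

M_4 = 13.875.
R_4 = 11.75.
M_4 − R_4 = 2.125.

2.125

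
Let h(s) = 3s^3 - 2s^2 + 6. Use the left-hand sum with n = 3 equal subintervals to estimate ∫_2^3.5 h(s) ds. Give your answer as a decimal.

Δs = (3.5 − 2)/3 = 0.5.
Left endpoints: 2, 2.5, 3.
h(2) = 22, h(2.5) = 40.375, h(3) = 69.
Sum = Δs · [h(2) + h(2.5) + h(3)].
Sum = 65.6875.

65.6875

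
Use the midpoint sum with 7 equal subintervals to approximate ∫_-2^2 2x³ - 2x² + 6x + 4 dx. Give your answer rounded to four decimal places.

Δx = (2 − (-2))/7 = 4/7.
Midpoints: -12/7, -8/7, -4/7, 0, 4/7, 8/7, 12/7.
f(-12/7) = -7628/343, f(-8/7) = -2900/343, f(-4/7) = -156/343, f(0) = 4, f(4/7) = 2452/343, f(8/7) = 3852/343, f(12/7) = 6340/343.
Sum = Δx · [f(-12/7) + f(-8/7) + f(-4/7) + ...].
Sum ≈ 5.5510.

5.5510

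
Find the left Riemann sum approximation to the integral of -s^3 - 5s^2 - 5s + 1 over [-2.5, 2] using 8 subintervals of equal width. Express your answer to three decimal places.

Δs = (2 − (-2.5))/8 = 0.5625.
Left endpoints: -2.5, -1.9375, -1.375, -0.8125, -0.25, 0.3125, 0.875, 1.4375.
f(-2.5) = -2.125, f(-1.9375) = -3313/4096, f(-1.375) = 523/512, f(-0.8125) = 9413/4096, f(-0.25) = 1.953125, f(0.3125) = -4429/4096, f(0.875) = -4031/512, f(1.4375) = -79831/4096.
Sum = Δs · [f(-2.5) + f(-1.9375) + f(-1.375) + ...].
Sum ≈ -14.684.

-14.684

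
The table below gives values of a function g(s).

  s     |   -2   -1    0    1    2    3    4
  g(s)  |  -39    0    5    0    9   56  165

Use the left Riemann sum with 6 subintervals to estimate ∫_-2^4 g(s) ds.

31

Δs = 1.
Sum = 1·[(-39) + 0 + 5 + 0 + 9 + 56] = 31.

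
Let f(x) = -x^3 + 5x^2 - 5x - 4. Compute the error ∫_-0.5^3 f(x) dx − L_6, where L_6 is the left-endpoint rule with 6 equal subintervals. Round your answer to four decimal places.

-0.5033

Exact integral: ∫_-0.5^3 f(x) dx ≈ -10.901042.
L_6 ≈ -10.397714.
Error ≈ -10.901042 − (-10.397714) ≈ -0.5033.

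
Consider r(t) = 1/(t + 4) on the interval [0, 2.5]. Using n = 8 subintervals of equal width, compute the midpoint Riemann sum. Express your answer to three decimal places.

0.485

Δt = (2.5 − 0)/8 = 0.3125.
Midpoints: 0.15625, 0.46875, 0.78125, 1.09375, 1.40625, 1.71875, 2.03125, 2.34375.
r(0.15625) = 32/133, r(0.46875) = 32/143, r(0.78125) = 32/153, r(1.09375) = 32/163, r(1.40625) = 32/173, r(1.71875) = 32/183, r(2.03125) = 32/193, r(2.34375) = 32/203.
Sum = Δt · [r(0.15625) + r(0.46875) + r(0.78125) + ...].
Sum ≈ 0.485.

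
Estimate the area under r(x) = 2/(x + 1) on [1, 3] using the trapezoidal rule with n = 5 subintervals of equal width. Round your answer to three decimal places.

Δx = (3 − 1)/5 = 0.4.
r(1) = 1, r(1.4) = 5/6, r(1.8) = 5/7, r(2.2) = 0.625, r(2.6) = 5/9, r(3) = 0.5.
T_5 = (Δx/2)·[r(x_0) + 2r(x_1) + ... + 2r(x_{4}) + r(x_5)].
Sum ≈ 1.391.

1.391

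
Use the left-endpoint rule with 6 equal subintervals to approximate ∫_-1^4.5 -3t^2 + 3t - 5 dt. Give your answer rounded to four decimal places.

Δt = (4.5 − (-1))/6 = 11/12.
Left endpoints: -1, -1/12, 5/6, 1.75, 8/3, 43/12.
f(-1) = -11, f(-1/12) = -253/48, f(5/6) = -55/12, f(1.75) = -8.9375, f(8/3) = -55/3, f(43/12) = -1573/48.
Sum = Δt · [f(-1) + f(-1/12) + f(5/6) + ...].
Sum ≈ -74.1545.

-74.1545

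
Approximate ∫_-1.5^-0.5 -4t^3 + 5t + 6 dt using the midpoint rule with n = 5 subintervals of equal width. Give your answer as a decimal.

Δt = (-0.5 − (-1.5))/5 = 0.2.
Midpoints: -1.4, -1.2, -1, -0.8, -0.6.
f(-1.4) = 9.976, f(-1.2) = 6.912, f(-1) = 5, f(-0.8) = 4.048, f(-0.6) = 3.864.
Sum = Δt · [f(-1.4) + f(-1.2) + f(-1) + f(-0.8) + f(-0.6)].
Sum = 5.96.

5.96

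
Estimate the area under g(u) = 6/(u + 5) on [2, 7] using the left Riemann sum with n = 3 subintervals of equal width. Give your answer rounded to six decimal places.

3.550160

Δu = (7 − 2)/3 = 5/3.
Left endpoints: 2, 11/3, 16/3.
g(2) = 6/7, g(11/3) = 9/13, g(16/3) = 18/31.
Sum = Δu · [g(2) + g(11/3) + g(16/3)].
Sum ≈ 3.550160.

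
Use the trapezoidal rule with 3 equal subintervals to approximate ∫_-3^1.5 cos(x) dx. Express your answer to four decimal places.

Δx = (1.5 − (-3))/3 = 1.5.
f(-3) ≈ -0.9900, f(-1.5) ≈ 0.0707, f(0) ≈ 1.0000, f(1.5) ≈ 0.0707.
T_3 = (Δx/2)·[f(x_0) + 2f(x_1) + 2f(x_2) + f(x_3)].
Sum ≈ 0.9167.

0.9167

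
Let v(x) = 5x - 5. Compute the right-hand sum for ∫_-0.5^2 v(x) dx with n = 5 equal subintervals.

0

Δx = (2 − (-0.5))/5 = 0.5.
Right endpoints: 0, 0.5, 1, 1.5, 2.
v(0) = -5, v(0.5) = -2.5, v(1) = 0, v(1.5) = 2.5, v(2) = 5.
Sum = Δx · [v(0) + v(0.5) + v(1) + v(1.5) + v(2)].
Sum = 0.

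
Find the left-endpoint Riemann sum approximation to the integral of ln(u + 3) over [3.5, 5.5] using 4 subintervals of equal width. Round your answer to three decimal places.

Δu = (5.5 − 3.5)/4 = 0.5.
Left endpoints: 3.5, 4, 4.5, 5.
f(3.5) ≈ 1.872, f(4) ≈ 1.946, f(4.5) ≈ 2.015, f(5) ≈ 2.079.
Sum = Δu · [f(3.5) + f(4) + f(4.5) + f(5)].
Sum ≈ 3.956.

3.956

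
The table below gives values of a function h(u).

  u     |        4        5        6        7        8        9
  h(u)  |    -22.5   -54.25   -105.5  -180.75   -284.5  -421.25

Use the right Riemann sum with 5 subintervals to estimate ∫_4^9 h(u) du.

Δu = 1.
Sum = 1·[(-54.25) + (-105.5) + (-180.75) + (-284.5) + (-421.25)] = -1046.25.

-1046.25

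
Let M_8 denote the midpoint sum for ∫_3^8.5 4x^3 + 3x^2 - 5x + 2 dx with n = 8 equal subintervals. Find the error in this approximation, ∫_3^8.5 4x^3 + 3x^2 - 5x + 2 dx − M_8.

15.59765625

Exact integral: ∫_3^8.5 f(x) dx = 5579.0625.
M_8 = 5563.46484375.
Error = 5579.0625 − 5563.46484375 = 15.59765625.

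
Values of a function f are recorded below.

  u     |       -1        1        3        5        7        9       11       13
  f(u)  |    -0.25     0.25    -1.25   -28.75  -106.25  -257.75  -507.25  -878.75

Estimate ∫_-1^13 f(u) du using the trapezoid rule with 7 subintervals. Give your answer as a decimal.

Δu = 2.
T_7 = (2/2)·[(-0.25) + 2·0.25 + 2·(-1.25) + 2·(-28.75) + 2·(-106.25) + 2·(-257.75) + 2·(-507.25) + (-878.75)] = -2681.

-2681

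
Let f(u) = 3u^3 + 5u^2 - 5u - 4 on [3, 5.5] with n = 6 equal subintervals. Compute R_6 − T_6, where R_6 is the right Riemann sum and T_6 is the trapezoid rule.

R_6 ≈ 904.482784.
T_6 ≈ 797.842159.
R_6 − T_6 = 106.640625.

106.640625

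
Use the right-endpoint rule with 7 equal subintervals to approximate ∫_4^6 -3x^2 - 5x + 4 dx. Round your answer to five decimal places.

-204.08163

Δx = (6 − 4)/7 = 2/7.
Right endpoints: 30/7, 32/7, 34/7, 36/7, 38/7, 40/7, 6.
f(30/7) = -3554/49, f(32/7) = -3996/49, f(34/7) = -4462/49, f(36/7) = -4952/49, f(38/7) = -5466/49, f(40/7) = -6004/49, f(6) = -134.
Sum = Δx · [f(30/7) + f(32/7) + f(34/7) + ...].
Sum ≈ -204.08163.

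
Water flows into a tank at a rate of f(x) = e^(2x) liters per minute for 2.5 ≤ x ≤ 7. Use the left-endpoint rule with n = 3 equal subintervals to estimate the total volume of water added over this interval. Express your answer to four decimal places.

94505.2693

Δx = (7 − 2.5)/3 = 1.5.
Left endpoints: 2.5, 4, 5.5.
f(2.5) ≈ 148.4132, f(4) ≈ 2980.9580, f(5.5) ≈ 59874.1417.
Sum = Δx · [f(2.5) + f(4) + f(5.5)].
Sum ≈ 94505.2693.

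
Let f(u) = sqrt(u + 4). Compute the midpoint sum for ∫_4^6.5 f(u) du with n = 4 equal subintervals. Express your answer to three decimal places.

Δu = (6.5 − 4)/4 = 0.625.
Midpoints: 4.3125, 4.9375, 5.5625, 6.1875.
f(4.3125) ≈ 2.883, f(4.9375) ≈ 2.990, f(5.5625) ≈ 3.092, f(6.1875) ≈ 3.192.
Sum = Δu · [f(4.3125) + f(4.9375) + f(5.5625) + f(6.1875)].
Sum ≈ 7.598.

7.598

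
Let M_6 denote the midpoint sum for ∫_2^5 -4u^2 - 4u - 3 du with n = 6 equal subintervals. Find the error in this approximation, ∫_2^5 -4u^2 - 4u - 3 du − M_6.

-0.25

Exact integral: ∫_2^5 f(u) du = -207.
M_6 = -206.75.
Error = -207 − (-206.75) = -0.25.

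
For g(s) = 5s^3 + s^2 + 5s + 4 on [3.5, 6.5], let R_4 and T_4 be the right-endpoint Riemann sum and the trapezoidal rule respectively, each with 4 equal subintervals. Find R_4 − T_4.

451.40625

R_4 = 2680.78125.
T_4 = 2229.375.
R_4 − T_4 = 451.40625.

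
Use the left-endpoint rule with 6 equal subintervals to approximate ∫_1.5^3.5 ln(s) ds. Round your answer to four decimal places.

Δs = (3.5 − 1.5)/6 = 1/3.
Left endpoints: 1.5, 11/6, 13/6, 2.5, 17/6, 19/6.
f(1.5) ≈ 0.4055, f(11/6) ≈ 0.6061, f(13/6) ≈ 0.7732, f(2.5) ≈ 0.9163, f(17/6) ≈ 1.0415, f(19/6) ≈ 1.1527.
Sum = Δs · [f(1.5) + f(11/6) + f(13/6) + ...].
Sum ≈ 1.6317.

1.6317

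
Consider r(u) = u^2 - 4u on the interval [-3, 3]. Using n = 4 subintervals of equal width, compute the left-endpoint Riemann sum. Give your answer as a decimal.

38.25

Δu = (3 − (-3))/4 = 1.5.
Left endpoints: -3, -1.5, 0, 1.5.
r(-3) = 21, r(-1.5) = 8.25, r(0) = 0, r(1.5) = -3.75.
Sum = Δu · [r(-3) + r(-1.5) + r(0) + r(1.5)].
Sum = 38.25.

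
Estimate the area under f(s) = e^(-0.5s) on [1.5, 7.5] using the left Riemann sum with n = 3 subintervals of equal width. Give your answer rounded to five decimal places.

1.42014

Δs = (7.5 − 1.5)/3 = 2.
Left endpoints: 1.5, 3.5, 5.5.
f(1.5) ≈ 0.47237, f(3.5) ≈ 0.17377, f(5.5) ≈ 0.06393.
Sum = Δs · [f(1.5) + f(3.5) + f(5.5)].
Sum ≈ 1.42014.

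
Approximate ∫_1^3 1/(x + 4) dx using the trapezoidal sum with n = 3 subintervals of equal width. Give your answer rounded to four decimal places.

0.3372

Δx = (3 − 1)/3 = 2/3.
f(1) = 0.2, f(5/3) = 3/17, f(7/3) = 3/19, f(3) = 1/7.
T_3 = (Δx/2)·[f(x_0) + 2f(x_1) + 2f(x_2) + f(x_3)].
Sum ≈ 0.3372.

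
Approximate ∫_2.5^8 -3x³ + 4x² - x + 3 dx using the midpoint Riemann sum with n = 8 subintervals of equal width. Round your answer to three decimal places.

-2383.875

Δx = (8 − 2.5)/8 = 0.6875.
Midpoints: 2.84375, 3.53125, 4.21875, 4.90625, 5.59375, 6.28125, 6.96875, 7.65625.
f(2.84375) = -1195625/32768, f(3.53125) = -2711667/32768, f(4.21875) = -5088261/32768, f(4.90625) = -8517071/32768, f(5.59375) = -13189761/32768, f(6.28125) = -19297995/32768, f(6.96875) = -27033437/32768, f(7.65625) = -36587751/32768.
Sum = Δx · [f(2.84375) + f(3.53125) + f(4.21875) + ...].
Sum ≈ -2383.875.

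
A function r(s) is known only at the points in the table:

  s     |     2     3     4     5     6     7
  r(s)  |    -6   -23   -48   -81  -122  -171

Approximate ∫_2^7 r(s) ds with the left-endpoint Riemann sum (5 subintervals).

-280

Δs = 1.
Sum = 1·[(-6) + (-23) + (-48) + (-81) + (-122)] = -280.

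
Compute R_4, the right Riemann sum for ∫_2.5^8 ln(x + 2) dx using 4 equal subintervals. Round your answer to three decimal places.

Δx = (8 − 2.5)/4 = 1.375.
Right endpoints: 3.875, 5.25, 6.625, 8.
f(3.875) ≈ 1.771, f(5.25) ≈ 1.981, f(6.625) ≈ 2.155, f(8) ≈ 2.303.
Sum = Δx · [f(3.875) + f(5.25) + f(6.625) + f(8)].
Sum ≈ 11.287.

11.287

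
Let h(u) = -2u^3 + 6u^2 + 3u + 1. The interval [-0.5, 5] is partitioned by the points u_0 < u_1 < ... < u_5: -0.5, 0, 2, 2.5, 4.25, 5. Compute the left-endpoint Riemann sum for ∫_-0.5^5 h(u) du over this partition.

Subinterval widths: 0.5, 2, 0.5, 1.75, 0.75.
Left endpoints: -0.5, 0, 2, 2.5, 4.25.
h(-0.5) = 1.25, h(0) = 1, h(2) = 15, h(2.5) = 14.75, h(4.25) = -31.40625.
Sum = Σ Δu_i · h(u_i).
Sum = 12.3828125.

12.3828125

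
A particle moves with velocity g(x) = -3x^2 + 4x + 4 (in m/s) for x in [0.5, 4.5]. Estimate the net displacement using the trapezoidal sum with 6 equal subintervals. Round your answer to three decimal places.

Δx = (4.5 − 0.5)/6 = 2/3.
g(0.5) = 5.25, g(7/6) = 55/12, g(11/6) = 1.25, g(2.5) = -4.75, g(19/6) = -161/12, g(23/6) = -24.75, g(4.5) = -38.75.
T_6 = (Δx/2)·[g(x_0) + 2g(x_1) + ... + 2g(x_{5}) + g(x_6)].
Sum ≈ -35.889.

-35.889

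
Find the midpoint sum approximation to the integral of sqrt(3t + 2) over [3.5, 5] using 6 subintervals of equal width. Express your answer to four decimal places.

Δt = (5 − 3.5)/6 = 0.25.
Midpoints: 3.625, 3.875, 4.125, 4.375, 4.625, 4.875.
f(3.625) ≈ 3.5882, f(3.875) ≈ 3.6912, f(4.125) ≈ 3.7914, f(4.375) ≈ 3.8891, f(4.625) ≈ 3.9843, f(4.875) ≈ 4.0774.
Sum = Δt · [f(3.625) + f(3.875) + f(4.125) + ...].
Sum ≈ 5.7554.

5.7554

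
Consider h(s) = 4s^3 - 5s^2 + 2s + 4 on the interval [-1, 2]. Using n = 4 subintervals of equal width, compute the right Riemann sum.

Δs = (2 − (-1))/4 = 0.75.
Right endpoints: -0.25, 0.5, 1.25, 2.
h(-0.25) = 3.125, h(0.5) = 4.25, h(1.25) = 6.5, h(2) = 20.
Sum = Δs · [h(-0.25) + h(0.5) + h(1.25) + h(2)].
Sum = 25.40625.

25.40625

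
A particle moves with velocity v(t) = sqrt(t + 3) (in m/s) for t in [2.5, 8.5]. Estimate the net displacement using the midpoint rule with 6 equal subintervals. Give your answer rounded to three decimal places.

Δt = (8.5 − 2.5)/6 = 1.
Midpoints: 3, 4, 5, 6, 7, 8.
v(3) ≈ 2.449, v(4) ≈ 2.646, v(5) ≈ 2.828, v(6) ≈ 3.000, v(7) ≈ 3.162, v(8) ≈ 3.317.
Sum = Δt · [v(3) + v(4) + v(5) + ...].
Sum ≈ 17.403.

17.403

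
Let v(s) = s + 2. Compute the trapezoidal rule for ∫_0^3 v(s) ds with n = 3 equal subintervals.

10.5

Δs = (3 − 0)/3 = 1.
v(0) = 2, v(1) = 3, v(2) = 4, v(3) = 5.
T_3 = (Δs/2)·[v(s_0) + 2v(s_1) + 2v(s_2) + v(s_3)].
Sum = 10.5.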